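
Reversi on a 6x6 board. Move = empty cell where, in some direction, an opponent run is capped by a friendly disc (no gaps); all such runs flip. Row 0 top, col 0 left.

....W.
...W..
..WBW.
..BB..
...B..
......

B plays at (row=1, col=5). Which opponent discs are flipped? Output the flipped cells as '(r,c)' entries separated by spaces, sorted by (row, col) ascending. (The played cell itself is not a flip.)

Dir NW: opp run (0,4), next=edge -> no flip
Dir N: first cell '.' (not opp) -> no flip
Dir NE: edge -> no flip
Dir W: first cell '.' (not opp) -> no flip
Dir E: edge -> no flip
Dir SW: opp run (2,4) capped by B -> flip
Dir S: first cell '.' (not opp) -> no flip
Dir SE: edge -> no flip

Answer: (2,4)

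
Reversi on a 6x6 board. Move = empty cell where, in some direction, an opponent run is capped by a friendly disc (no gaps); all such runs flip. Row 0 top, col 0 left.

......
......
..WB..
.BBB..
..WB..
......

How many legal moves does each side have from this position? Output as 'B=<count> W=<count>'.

-- B to move --
(1,1): flips 1 -> legal
(1,2): flips 1 -> legal
(1,3): flips 1 -> legal
(2,1): flips 1 -> legal
(4,1): flips 1 -> legal
(5,1): flips 1 -> legal
(5,2): flips 1 -> legal
(5,3): flips 1 -> legal
B mobility = 8
-- W to move --
(1,2): no bracket -> illegal
(1,3): no bracket -> illegal
(1,4): no bracket -> illegal
(2,0): flips 1 -> legal
(2,1): no bracket -> illegal
(2,4): flips 2 -> legal
(3,0): no bracket -> illegal
(3,4): no bracket -> illegal
(4,0): flips 1 -> legal
(4,1): no bracket -> illegal
(4,4): flips 2 -> legal
(5,2): no bracket -> illegal
(5,3): no bracket -> illegal
(5,4): no bracket -> illegal
W mobility = 4

Answer: B=8 W=4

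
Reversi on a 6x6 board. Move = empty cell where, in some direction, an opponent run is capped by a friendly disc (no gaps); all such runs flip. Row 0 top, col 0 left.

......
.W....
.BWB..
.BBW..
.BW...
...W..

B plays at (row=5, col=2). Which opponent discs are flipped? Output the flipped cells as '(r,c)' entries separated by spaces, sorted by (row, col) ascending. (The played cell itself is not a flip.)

Answer: (4,2)

Derivation:
Dir NW: first cell 'B' (not opp) -> no flip
Dir N: opp run (4,2) capped by B -> flip
Dir NE: first cell '.' (not opp) -> no flip
Dir W: first cell '.' (not opp) -> no flip
Dir E: opp run (5,3), next='.' -> no flip
Dir SW: edge -> no flip
Dir S: edge -> no flip
Dir SE: edge -> no flip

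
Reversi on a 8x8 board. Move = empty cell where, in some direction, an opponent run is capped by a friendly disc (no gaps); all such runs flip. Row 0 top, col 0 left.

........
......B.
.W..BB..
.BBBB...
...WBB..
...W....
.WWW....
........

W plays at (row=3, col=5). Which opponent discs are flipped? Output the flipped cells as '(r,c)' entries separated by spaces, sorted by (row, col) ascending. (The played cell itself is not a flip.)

Answer: (4,4)

Derivation:
Dir NW: opp run (2,4), next='.' -> no flip
Dir N: opp run (2,5), next='.' -> no flip
Dir NE: first cell '.' (not opp) -> no flip
Dir W: opp run (3,4) (3,3) (3,2) (3,1), next='.' -> no flip
Dir E: first cell '.' (not opp) -> no flip
Dir SW: opp run (4,4) capped by W -> flip
Dir S: opp run (4,5), next='.' -> no flip
Dir SE: first cell '.' (not opp) -> no flip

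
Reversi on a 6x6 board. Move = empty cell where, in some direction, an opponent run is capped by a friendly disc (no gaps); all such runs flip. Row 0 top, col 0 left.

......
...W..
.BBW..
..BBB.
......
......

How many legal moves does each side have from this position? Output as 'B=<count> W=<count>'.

Answer: B=5 W=5

Derivation:
-- B to move --
(0,2): no bracket -> illegal
(0,3): flips 2 -> legal
(0,4): flips 1 -> legal
(1,2): flips 1 -> legal
(1,4): flips 1 -> legal
(2,4): flips 1 -> legal
B mobility = 5
-- W to move --
(1,0): no bracket -> illegal
(1,1): no bracket -> illegal
(1,2): no bracket -> illegal
(2,0): flips 2 -> legal
(2,4): no bracket -> illegal
(2,5): no bracket -> illegal
(3,0): no bracket -> illegal
(3,1): flips 1 -> legal
(3,5): no bracket -> illegal
(4,1): flips 1 -> legal
(4,2): no bracket -> illegal
(4,3): flips 1 -> legal
(4,4): no bracket -> illegal
(4,5): flips 1 -> legal
W mobility = 5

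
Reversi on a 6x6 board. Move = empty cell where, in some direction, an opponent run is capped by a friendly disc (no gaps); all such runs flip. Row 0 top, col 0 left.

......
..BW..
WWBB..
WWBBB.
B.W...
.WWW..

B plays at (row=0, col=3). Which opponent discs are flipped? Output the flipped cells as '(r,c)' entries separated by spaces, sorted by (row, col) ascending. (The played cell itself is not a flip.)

Answer: (1,3)

Derivation:
Dir NW: edge -> no flip
Dir N: edge -> no flip
Dir NE: edge -> no flip
Dir W: first cell '.' (not opp) -> no flip
Dir E: first cell '.' (not opp) -> no flip
Dir SW: first cell 'B' (not opp) -> no flip
Dir S: opp run (1,3) capped by B -> flip
Dir SE: first cell '.' (not opp) -> no flip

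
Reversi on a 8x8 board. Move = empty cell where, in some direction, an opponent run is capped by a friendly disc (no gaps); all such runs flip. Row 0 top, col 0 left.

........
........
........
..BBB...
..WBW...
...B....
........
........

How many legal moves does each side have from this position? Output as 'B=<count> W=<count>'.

Answer: B=8 W=4

Derivation:
-- B to move --
(3,1): flips 1 -> legal
(3,5): flips 1 -> legal
(4,1): flips 1 -> legal
(4,5): flips 1 -> legal
(5,1): flips 1 -> legal
(5,2): flips 1 -> legal
(5,4): flips 1 -> legal
(5,5): flips 1 -> legal
B mobility = 8
-- W to move --
(2,1): no bracket -> illegal
(2,2): flips 2 -> legal
(2,3): no bracket -> illegal
(2,4): flips 2 -> legal
(2,5): no bracket -> illegal
(3,1): no bracket -> illegal
(3,5): no bracket -> illegal
(4,1): no bracket -> illegal
(4,5): no bracket -> illegal
(5,2): no bracket -> illegal
(5,4): no bracket -> illegal
(6,2): flips 1 -> legal
(6,3): no bracket -> illegal
(6,4): flips 1 -> legal
W mobility = 4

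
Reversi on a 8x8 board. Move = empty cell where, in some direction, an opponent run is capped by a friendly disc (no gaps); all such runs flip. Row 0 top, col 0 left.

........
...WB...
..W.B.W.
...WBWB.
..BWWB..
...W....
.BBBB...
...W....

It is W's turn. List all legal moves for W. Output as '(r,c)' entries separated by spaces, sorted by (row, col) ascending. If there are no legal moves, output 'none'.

(0,3): no bracket -> illegal
(0,4): flips 3 -> legal
(0,5): no bracket -> illegal
(1,5): flips 2 -> legal
(2,3): no bracket -> illegal
(2,5): flips 1 -> legal
(2,7): no bracket -> illegal
(3,1): flips 1 -> legal
(3,2): no bracket -> illegal
(3,7): flips 1 -> legal
(4,1): flips 1 -> legal
(4,6): flips 2 -> legal
(4,7): no bracket -> illegal
(5,0): no bracket -> illegal
(5,1): flips 2 -> legal
(5,2): no bracket -> illegal
(5,4): no bracket -> illegal
(5,5): flips 2 -> legal
(5,6): no bracket -> illegal
(6,0): no bracket -> illegal
(6,5): no bracket -> illegal
(7,0): no bracket -> illegal
(7,1): flips 1 -> legal
(7,2): no bracket -> illegal
(7,4): no bracket -> illegal
(7,5): flips 1 -> legal

Answer: (0,4) (1,5) (2,5) (3,1) (3,7) (4,1) (4,6) (5,1) (5,5) (7,1) (7,5)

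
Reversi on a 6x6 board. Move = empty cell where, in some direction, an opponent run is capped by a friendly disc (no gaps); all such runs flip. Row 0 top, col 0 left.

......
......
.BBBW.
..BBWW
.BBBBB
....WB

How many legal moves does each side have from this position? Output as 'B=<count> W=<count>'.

Answer: B=4 W=7

Derivation:
-- B to move --
(1,3): no bracket -> illegal
(1,4): flips 2 -> legal
(1,5): flips 1 -> legal
(2,5): flips 3 -> legal
(5,3): flips 1 -> legal
B mobility = 4
-- W to move --
(1,0): flips 3 -> legal
(1,1): no bracket -> illegal
(1,2): flips 1 -> legal
(1,3): no bracket -> illegal
(1,4): no bracket -> illegal
(2,0): flips 3 -> legal
(3,0): no bracket -> illegal
(3,1): flips 2 -> legal
(4,0): no bracket -> illegal
(5,0): no bracket -> illegal
(5,1): flips 2 -> legal
(5,2): flips 1 -> legal
(5,3): flips 1 -> legal
W mobility = 7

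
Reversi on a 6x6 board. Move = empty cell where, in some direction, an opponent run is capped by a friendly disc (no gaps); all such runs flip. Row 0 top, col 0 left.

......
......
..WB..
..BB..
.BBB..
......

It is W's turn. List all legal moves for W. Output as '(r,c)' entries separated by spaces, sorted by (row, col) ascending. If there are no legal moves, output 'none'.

Answer: (2,4) (4,4) (5,2)

Derivation:
(1,2): no bracket -> illegal
(1,3): no bracket -> illegal
(1,4): no bracket -> illegal
(2,1): no bracket -> illegal
(2,4): flips 1 -> legal
(3,0): no bracket -> illegal
(3,1): no bracket -> illegal
(3,4): no bracket -> illegal
(4,0): no bracket -> illegal
(4,4): flips 1 -> legal
(5,0): no bracket -> illegal
(5,1): no bracket -> illegal
(5,2): flips 2 -> legal
(5,3): no bracket -> illegal
(5,4): no bracket -> illegal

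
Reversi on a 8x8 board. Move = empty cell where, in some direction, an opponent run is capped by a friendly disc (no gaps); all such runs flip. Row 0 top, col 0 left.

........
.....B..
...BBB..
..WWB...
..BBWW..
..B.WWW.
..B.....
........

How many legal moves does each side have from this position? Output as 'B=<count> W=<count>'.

Answer: B=8 W=9

Derivation:
-- B to move --
(2,1): flips 1 -> legal
(2,2): flips 1 -> legal
(3,1): flips 2 -> legal
(3,5): no bracket -> illegal
(3,6): no bracket -> illegal
(4,1): flips 1 -> legal
(4,6): flips 2 -> legal
(4,7): no bracket -> illegal
(5,3): no bracket -> illegal
(5,7): no bracket -> illegal
(6,3): no bracket -> illegal
(6,4): flips 2 -> legal
(6,5): flips 1 -> legal
(6,6): no bracket -> illegal
(6,7): flips 2 -> legal
B mobility = 8
-- W to move --
(0,4): no bracket -> illegal
(0,5): no bracket -> illegal
(0,6): flips 2 -> legal
(1,2): flips 2 -> legal
(1,3): flips 1 -> legal
(1,4): flips 3 -> legal
(1,6): no bracket -> illegal
(2,2): no bracket -> illegal
(2,6): no bracket -> illegal
(3,1): no bracket -> illegal
(3,5): flips 1 -> legal
(3,6): no bracket -> illegal
(4,1): flips 2 -> legal
(5,1): flips 1 -> legal
(5,3): flips 1 -> legal
(6,1): no bracket -> illegal
(6,3): no bracket -> illegal
(7,1): no bracket -> illegal
(7,2): flips 3 -> legal
(7,3): no bracket -> illegal
W mobility = 9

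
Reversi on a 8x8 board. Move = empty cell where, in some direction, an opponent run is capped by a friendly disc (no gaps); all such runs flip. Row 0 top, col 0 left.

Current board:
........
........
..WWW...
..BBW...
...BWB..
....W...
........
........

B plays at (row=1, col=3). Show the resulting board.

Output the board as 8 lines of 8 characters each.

Place B at (1,3); scan 8 dirs for brackets.
Dir NW: first cell '.' (not opp) -> no flip
Dir N: first cell '.' (not opp) -> no flip
Dir NE: first cell '.' (not opp) -> no flip
Dir W: first cell '.' (not opp) -> no flip
Dir E: first cell '.' (not opp) -> no flip
Dir SW: opp run (2,2), next='.' -> no flip
Dir S: opp run (2,3) capped by B -> flip
Dir SE: opp run (2,4), next='.' -> no flip
All flips: (2,3)

Answer: ........
...B....
..WBW...
..BBW...
...BWB..
....W...
........
........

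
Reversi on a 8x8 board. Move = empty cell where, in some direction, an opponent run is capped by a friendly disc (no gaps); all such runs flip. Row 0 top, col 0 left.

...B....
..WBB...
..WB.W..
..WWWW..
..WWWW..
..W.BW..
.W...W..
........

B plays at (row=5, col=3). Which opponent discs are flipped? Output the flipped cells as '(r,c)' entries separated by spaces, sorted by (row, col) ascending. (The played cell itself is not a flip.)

Answer: (3,3) (4,3)

Derivation:
Dir NW: opp run (4,2), next='.' -> no flip
Dir N: opp run (4,3) (3,3) capped by B -> flip
Dir NE: opp run (4,4) (3,5), next='.' -> no flip
Dir W: opp run (5,2), next='.' -> no flip
Dir E: first cell 'B' (not opp) -> no flip
Dir SW: first cell '.' (not opp) -> no flip
Dir S: first cell '.' (not opp) -> no flip
Dir SE: first cell '.' (not opp) -> no flip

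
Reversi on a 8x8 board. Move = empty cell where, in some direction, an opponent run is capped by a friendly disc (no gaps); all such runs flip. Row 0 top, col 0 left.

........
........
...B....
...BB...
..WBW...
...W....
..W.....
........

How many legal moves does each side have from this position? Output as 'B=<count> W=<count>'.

Answer: B=6 W=3

Derivation:
-- B to move --
(3,1): no bracket -> illegal
(3,2): no bracket -> illegal
(3,5): no bracket -> illegal
(4,1): flips 1 -> legal
(4,5): flips 1 -> legal
(5,1): flips 1 -> legal
(5,2): no bracket -> illegal
(5,4): flips 1 -> legal
(5,5): flips 1 -> legal
(6,1): no bracket -> illegal
(6,3): flips 1 -> legal
(6,4): no bracket -> illegal
(7,1): no bracket -> illegal
(7,2): no bracket -> illegal
(7,3): no bracket -> illegal
B mobility = 6
-- W to move --
(1,2): no bracket -> illegal
(1,3): flips 3 -> legal
(1,4): no bracket -> illegal
(2,2): flips 1 -> legal
(2,4): flips 2 -> legal
(2,5): no bracket -> illegal
(3,2): no bracket -> illegal
(3,5): no bracket -> illegal
(4,5): no bracket -> illegal
(5,2): no bracket -> illegal
(5,4): no bracket -> illegal
W mobility = 3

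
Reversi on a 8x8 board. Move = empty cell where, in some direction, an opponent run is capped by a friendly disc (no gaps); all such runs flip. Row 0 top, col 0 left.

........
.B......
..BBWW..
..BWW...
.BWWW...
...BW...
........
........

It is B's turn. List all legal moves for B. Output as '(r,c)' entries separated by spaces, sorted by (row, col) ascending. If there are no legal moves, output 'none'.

(1,3): no bracket -> illegal
(1,4): no bracket -> illegal
(1,5): no bracket -> illegal
(1,6): no bracket -> illegal
(2,6): flips 2 -> legal
(3,1): flips 1 -> legal
(3,5): flips 3 -> legal
(3,6): no bracket -> illegal
(4,5): flips 4 -> legal
(5,1): no bracket -> illegal
(5,2): flips 1 -> legal
(5,5): flips 3 -> legal
(6,3): no bracket -> illegal
(6,4): no bracket -> illegal
(6,5): flips 2 -> legal

Answer: (2,6) (3,1) (3,5) (4,5) (5,2) (5,5) (6,5)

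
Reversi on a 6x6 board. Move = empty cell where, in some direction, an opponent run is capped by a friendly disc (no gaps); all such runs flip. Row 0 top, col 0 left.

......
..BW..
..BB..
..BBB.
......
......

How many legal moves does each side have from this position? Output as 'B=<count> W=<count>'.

Answer: B=3 W=3

Derivation:
-- B to move --
(0,2): no bracket -> illegal
(0,3): flips 1 -> legal
(0,4): flips 1 -> legal
(1,4): flips 1 -> legal
(2,4): no bracket -> illegal
B mobility = 3
-- W to move --
(0,1): no bracket -> illegal
(0,2): no bracket -> illegal
(0,3): no bracket -> illegal
(1,1): flips 1 -> legal
(1,4): no bracket -> illegal
(2,1): no bracket -> illegal
(2,4): no bracket -> illegal
(2,5): no bracket -> illegal
(3,1): flips 1 -> legal
(3,5): no bracket -> illegal
(4,1): no bracket -> illegal
(4,2): no bracket -> illegal
(4,3): flips 2 -> legal
(4,4): no bracket -> illegal
(4,5): no bracket -> illegal
W mobility = 3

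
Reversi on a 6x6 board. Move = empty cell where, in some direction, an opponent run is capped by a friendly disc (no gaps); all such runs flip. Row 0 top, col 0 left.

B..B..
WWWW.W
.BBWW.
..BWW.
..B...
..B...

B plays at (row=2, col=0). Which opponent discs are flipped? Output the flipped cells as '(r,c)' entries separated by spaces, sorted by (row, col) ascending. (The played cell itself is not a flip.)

Dir NW: edge -> no flip
Dir N: opp run (1,0) capped by B -> flip
Dir NE: opp run (1,1), next='.' -> no flip
Dir W: edge -> no flip
Dir E: first cell 'B' (not opp) -> no flip
Dir SW: edge -> no flip
Dir S: first cell '.' (not opp) -> no flip
Dir SE: first cell '.' (not opp) -> no flip

Answer: (1,0)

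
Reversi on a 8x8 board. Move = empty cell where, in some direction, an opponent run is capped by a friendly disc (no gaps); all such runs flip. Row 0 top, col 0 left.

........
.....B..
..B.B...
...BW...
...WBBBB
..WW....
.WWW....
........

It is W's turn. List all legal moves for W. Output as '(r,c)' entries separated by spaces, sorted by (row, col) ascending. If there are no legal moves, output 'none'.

Answer: (1,4) (2,3) (3,2) (3,5) (5,4) (5,6)

Derivation:
(0,4): no bracket -> illegal
(0,5): no bracket -> illegal
(0,6): no bracket -> illegal
(1,1): no bracket -> illegal
(1,2): no bracket -> illegal
(1,3): no bracket -> illegal
(1,4): flips 1 -> legal
(1,6): no bracket -> illegal
(2,1): no bracket -> illegal
(2,3): flips 1 -> legal
(2,5): no bracket -> illegal
(2,6): no bracket -> illegal
(3,1): no bracket -> illegal
(3,2): flips 1 -> legal
(3,5): flips 1 -> legal
(3,6): no bracket -> illegal
(3,7): no bracket -> illegal
(4,2): no bracket -> illegal
(5,4): flips 1 -> legal
(5,5): no bracket -> illegal
(5,6): flips 1 -> legal
(5,7): no bracket -> illegal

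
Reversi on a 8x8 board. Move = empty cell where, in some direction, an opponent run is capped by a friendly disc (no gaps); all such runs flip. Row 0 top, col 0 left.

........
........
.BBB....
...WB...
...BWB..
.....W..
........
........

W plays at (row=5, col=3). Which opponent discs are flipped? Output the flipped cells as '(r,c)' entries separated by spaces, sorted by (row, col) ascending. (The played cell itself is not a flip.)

Answer: (4,3)

Derivation:
Dir NW: first cell '.' (not opp) -> no flip
Dir N: opp run (4,3) capped by W -> flip
Dir NE: first cell 'W' (not opp) -> no flip
Dir W: first cell '.' (not opp) -> no flip
Dir E: first cell '.' (not opp) -> no flip
Dir SW: first cell '.' (not opp) -> no flip
Dir S: first cell '.' (not opp) -> no flip
Dir SE: first cell '.' (not opp) -> no flip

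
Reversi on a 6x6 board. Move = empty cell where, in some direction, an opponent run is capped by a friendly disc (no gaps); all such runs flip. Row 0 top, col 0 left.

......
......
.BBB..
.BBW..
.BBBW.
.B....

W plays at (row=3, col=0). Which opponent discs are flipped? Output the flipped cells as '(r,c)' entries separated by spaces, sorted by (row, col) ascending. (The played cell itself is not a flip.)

Dir NW: edge -> no flip
Dir N: first cell '.' (not opp) -> no flip
Dir NE: opp run (2,1), next='.' -> no flip
Dir W: edge -> no flip
Dir E: opp run (3,1) (3,2) capped by W -> flip
Dir SW: edge -> no flip
Dir S: first cell '.' (not opp) -> no flip
Dir SE: opp run (4,1), next='.' -> no flip

Answer: (3,1) (3,2)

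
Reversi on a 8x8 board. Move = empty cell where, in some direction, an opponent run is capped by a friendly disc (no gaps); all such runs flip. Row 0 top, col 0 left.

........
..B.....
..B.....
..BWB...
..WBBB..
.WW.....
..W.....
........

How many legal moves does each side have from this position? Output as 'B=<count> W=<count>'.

-- B to move --
(2,3): flips 1 -> legal
(2,4): no bracket -> illegal
(3,1): no bracket -> illegal
(4,0): no bracket -> illegal
(4,1): flips 1 -> legal
(5,0): no bracket -> illegal
(5,3): no bracket -> illegal
(6,0): no bracket -> illegal
(6,1): flips 1 -> legal
(6,3): no bracket -> illegal
(7,1): no bracket -> illegal
(7,2): flips 3 -> legal
(7,3): no bracket -> illegal
B mobility = 4
-- W to move --
(0,1): no bracket -> illegal
(0,2): flips 3 -> legal
(0,3): no bracket -> illegal
(1,1): flips 1 -> legal
(1,3): no bracket -> illegal
(2,1): no bracket -> illegal
(2,3): no bracket -> illegal
(2,4): no bracket -> illegal
(2,5): flips 2 -> legal
(3,1): flips 1 -> legal
(3,5): flips 1 -> legal
(3,6): no bracket -> illegal
(4,1): no bracket -> illegal
(4,6): flips 3 -> legal
(5,3): flips 1 -> legal
(5,4): no bracket -> illegal
(5,5): flips 1 -> legal
(5,6): no bracket -> illegal
W mobility = 8

Answer: B=4 W=8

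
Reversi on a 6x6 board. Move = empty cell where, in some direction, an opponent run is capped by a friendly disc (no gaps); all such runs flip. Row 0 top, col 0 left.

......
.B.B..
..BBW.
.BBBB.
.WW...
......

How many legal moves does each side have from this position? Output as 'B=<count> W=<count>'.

Answer: B=8 W=6

Derivation:
-- B to move --
(1,4): flips 1 -> legal
(1,5): flips 1 -> legal
(2,5): flips 1 -> legal
(3,0): no bracket -> illegal
(3,5): flips 1 -> legal
(4,0): no bracket -> illegal
(4,3): no bracket -> illegal
(5,0): flips 1 -> legal
(5,1): flips 2 -> legal
(5,2): flips 1 -> legal
(5,3): flips 1 -> legal
B mobility = 8
-- W to move --
(0,0): no bracket -> illegal
(0,1): no bracket -> illegal
(0,2): flips 1 -> legal
(0,3): no bracket -> illegal
(0,4): no bracket -> illegal
(1,0): no bracket -> illegal
(1,2): flips 2 -> legal
(1,4): flips 2 -> legal
(2,0): flips 1 -> legal
(2,1): flips 3 -> legal
(2,5): no bracket -> illegal
(3,0): no bracket -> illegal
(3,5): no bracket -> illegal
(4,0): no bracket -> illegal
(4,3): no bracket -> illegal
(4,4): flips 1 -> legal
(4,5): no bracket -> illegal
W mobility = 6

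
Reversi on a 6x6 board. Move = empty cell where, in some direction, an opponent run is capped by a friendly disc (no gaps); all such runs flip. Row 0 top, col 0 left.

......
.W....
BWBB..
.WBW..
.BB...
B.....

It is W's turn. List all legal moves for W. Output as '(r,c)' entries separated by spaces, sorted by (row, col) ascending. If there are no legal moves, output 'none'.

Answer: (1,3) (2,4) (4,3) (5,1) (5,3)

Derivation:
(1,0): no bracket -> illegal
(1,2): no bracket -> illegal
(1,3): flips 2 -> legal
(1,4): no bracket -> illegal
(2,4): flips 2 -> legal
(3,0): no bracket -> illegal
(3,4): no bracket -> illegal
(4,0): no bracket -> illegal
(4,3): flips 1 -> legal
(5,1): flips 2 -> legal
(5,2): no bracket -> illegal
(5,3): flips 1 -> legal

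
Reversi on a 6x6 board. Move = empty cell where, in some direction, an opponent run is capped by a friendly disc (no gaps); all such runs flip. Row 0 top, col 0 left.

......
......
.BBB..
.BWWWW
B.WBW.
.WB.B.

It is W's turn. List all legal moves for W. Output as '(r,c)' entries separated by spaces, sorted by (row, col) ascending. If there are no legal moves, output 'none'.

Answer: (1,0) (1,1) (1,2) (1,3) (1,4) (2,0) (3,0) (5,3)

Derivation:
(1,0): flips 1 -> legal
(1,1): flips 1 -> legal
(1,2): flips 2 -> legal
(1,3): flips 1 -> legal
(1,4): flips 1 -> legal
(2,0): flips 1 -> legal
(2,4): no bracket -> illegal
(3,0): flips 1 -> legal
(4,1): no bracket -> illegal
(4,5): no bracket -> illegal
(5,0): no bracket -> illegal
(5,3): flips 2 -> legal
(5,5): no bracket -> illegal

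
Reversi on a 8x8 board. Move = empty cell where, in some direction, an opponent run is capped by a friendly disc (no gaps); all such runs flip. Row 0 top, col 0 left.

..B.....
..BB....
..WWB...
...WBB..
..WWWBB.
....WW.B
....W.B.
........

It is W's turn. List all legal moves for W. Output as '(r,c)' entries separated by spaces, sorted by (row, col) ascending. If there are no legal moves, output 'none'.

Answer: (0,1) (0,3) (0,4) (1,4) (1,5) (2,5) (2,6) (3,6) (3,7) (4,7) (5,6) (7,7)

Derivation:
(0,1): flips 1 -> legal
(0,3): flips 1 -> legal
(0,4): flips 1 -> legal
(1,1): no bracket -> illegal
(1,4): flips 2 -> legal
(1,5): flips 1 -> legal
(2,1): no bracket -> illegal
(2,5): flips 4 -> legal
(2,6): flips 1 -> legal
(3,6): flips 3 -> legal
(3,7): flips 1 -> legal
(4,7): flips 2 -> legal
(5,6): flips 2 -> legal
(6,5): no bracket -> illegal
(6,7): no bracket -> illegal
(7,5): no bracket -> illegal
(7,6): no bracket -> illegal
(7,7): flips 1 -> legal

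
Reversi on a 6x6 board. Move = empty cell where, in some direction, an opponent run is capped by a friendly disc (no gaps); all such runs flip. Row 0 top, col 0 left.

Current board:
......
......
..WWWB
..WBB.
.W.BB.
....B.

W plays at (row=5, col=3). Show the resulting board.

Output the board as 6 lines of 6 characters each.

Answer: ......
......
..WWWB
..WWB.
.W.WB.
...WB.

Derivation:
Place W at (5,3); scan 8 dirs for brackets.
Dir NW: first cell '.' (not opp) -> no flip
Dir N: opp run (4,3) (3,3) capped by W -> flip
Dir NE: opp run (4,4), next='.' -> no flip
Dir W: first cell '.' (not opp) -> no flip
Dir E: opp run (5,4), next='.' -> no flip
Dir SW: edge -> no flip
Dir S: edge -> no flip
Dir SE: edge -> no flip
All flips: (3,3) (4,3)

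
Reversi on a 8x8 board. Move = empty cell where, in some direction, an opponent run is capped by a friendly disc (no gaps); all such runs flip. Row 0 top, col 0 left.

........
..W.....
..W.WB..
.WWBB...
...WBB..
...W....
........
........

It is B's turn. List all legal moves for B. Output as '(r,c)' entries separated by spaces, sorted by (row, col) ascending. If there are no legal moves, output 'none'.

Answer: (1,1) (1,4) (1,5) (2,3) (3,0) (4,2) (5,2) (6,2) (6,3)

Derivation:
(0,1): no bracket -> illegal
(0,2): no bracket -> illegal
(0,3): no bracket -> illegal
(1,1): flips 1 -> legal
(1,3): no bracket -> illegal
(1,4): flips 1 -> legal
(1,5): flips 1 -> legal
(2,0): no bracket -> illegal
(2,1): no bracket -> illegal
(2,3): flips 1 -> legal
(3,0): flips 2 -> legal
(3,5): no bracket -> illegal
(4,0): no bracket -> illegal
(4,1): no bracket -> illegal
(4,2): flips 1 -> legal
(5,2): flips 1 -> legal
(5,4): no bracket -> illegal
(6,2): flips 1 -> legal
(6,3): flips 2 -> legal
(6,4): no bracket -> illegal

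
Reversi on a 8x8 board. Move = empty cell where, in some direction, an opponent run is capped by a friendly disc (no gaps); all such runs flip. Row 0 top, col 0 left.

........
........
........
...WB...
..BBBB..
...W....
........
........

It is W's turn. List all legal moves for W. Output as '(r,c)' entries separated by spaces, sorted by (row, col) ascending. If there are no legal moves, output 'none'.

(2,3): no bracket -> illegal
(2,4): no bracket -> illegal
(2,5): no bracket -> illegal
(3,1): flips 1 -> legal
(3,2): no bracket -> illegal
(3,5): flips 2 -> legal
(3,6): no bracket -> illegal
(4,1): no bracket -> illegal
(4,6): no bracket -> illegal
(5,1): flips 1 -> legal
(5,2): no bracket -> illegal
(5,4): no bracket -> illegal
(5,5): flips 1 -> legal
(5,6): no bracket -> illegal

Answer: (3,1) (3,5) (5,1) (5,5)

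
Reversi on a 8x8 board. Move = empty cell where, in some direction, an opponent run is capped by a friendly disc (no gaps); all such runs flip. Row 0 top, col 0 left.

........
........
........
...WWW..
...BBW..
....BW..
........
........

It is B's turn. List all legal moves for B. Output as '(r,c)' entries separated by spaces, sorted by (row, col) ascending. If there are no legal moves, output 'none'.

(2,2): flips 1 -> legal
(2,3): flips 1 -> legal
(2,4): flips 1 -> legal
(2,5): flips 1 -> legal
(2,6): flips 1 -> legal
(3,2): no bracket -> illegal
(3,6): flips 1 -> legal
(4,2): no bracket -> illegal
(4,6): flips 1 -> legal
(5,6): flips 1 -> legal
(6,4): no bracket -> illegal
(6,5): no bracket -> illegal
(6,6): flips 1 -> legal

Answer: (2,2) (2,3) (2,4) (2,5) (2,6) (3,6) (4,6) (5,6) (6,6)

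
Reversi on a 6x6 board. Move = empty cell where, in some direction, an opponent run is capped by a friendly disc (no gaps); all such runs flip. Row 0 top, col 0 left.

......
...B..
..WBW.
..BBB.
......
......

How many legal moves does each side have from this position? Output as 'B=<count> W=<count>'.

Answer: B=8 W=4

Derivation:
-- B to move --
(1,1): flips 1 -> legal
(1,2): flips 1 -> legal
(1,4): flips 1 -> legal
(1,5): flips 1 -> legal
(2,1): flips 1 -> legal
(2,5): flips 1 -> legal
(3,1): flips 1 -> legal
(3,5): flips 1 -> legal
B mobility = 8
-- W to move --
(0,2): flips 1 -> legal
(0,3): no bracket -> illegal
(0,4): flips 1 -> legal
(1,2): no bracket -> illegal
(1,4): no bracket -> illegal
(2,1): no bracket -> illegal
(2,5): no bracket -> illegal
(3,1): no bracket -> illegal
(3,5): no bracket -> illegal
(4,1): no bracket -> illegal
(4,2): flips 2 -> legal
(4,3): no bracket -> illegal
(4,4): flips 2 -> legal
(4,5): no bracket -> illegal
W mobility = 4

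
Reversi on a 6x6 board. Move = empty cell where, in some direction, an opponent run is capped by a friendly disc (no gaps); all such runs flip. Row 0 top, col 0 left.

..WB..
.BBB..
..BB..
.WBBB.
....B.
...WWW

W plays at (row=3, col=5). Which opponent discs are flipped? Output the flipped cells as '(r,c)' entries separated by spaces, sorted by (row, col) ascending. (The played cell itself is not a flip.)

Dir NW: first cell '.' (not opp) -> no flip
Dir N: first cell '.' (not opp) -> no flip
Dir NE: edge -> no flip
Dir W: opp run (3,4) (3,3) (3,2) capped by W -> flip
Dir E: edge -> no flip
Dir SW: opp run (4,4) capped by W -> flip
Dir S: first cell '.' (not opp) -> no flip
Dir SE: edge -> no flip

Answer: (3,2) (3,3) (3,4) (4,4)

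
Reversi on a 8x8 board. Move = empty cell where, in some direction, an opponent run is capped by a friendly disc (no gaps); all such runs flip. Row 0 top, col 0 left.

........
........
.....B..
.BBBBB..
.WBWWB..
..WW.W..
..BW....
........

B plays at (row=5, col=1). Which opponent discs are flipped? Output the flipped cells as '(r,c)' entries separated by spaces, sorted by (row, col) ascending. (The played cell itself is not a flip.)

Answer: (4,1)

Derivation:
Dir NW: first cell '.' (not opp) -> no flip
Dir N: opp run (4,1) capped by B -> flip
Dir NE: first cell 'B' (not opp) -> no flip
Dir W: first cell '.' (not opp) -> no flip
Dir E: opp run (5,2) (5,3), next='.' -> no flip
Dir SW: first cell '.' (not opp) -> no flip
Dir S: first cell '.' (not opp) -> no flip
Dir SE: first cell 'B' (not opp) -> no flip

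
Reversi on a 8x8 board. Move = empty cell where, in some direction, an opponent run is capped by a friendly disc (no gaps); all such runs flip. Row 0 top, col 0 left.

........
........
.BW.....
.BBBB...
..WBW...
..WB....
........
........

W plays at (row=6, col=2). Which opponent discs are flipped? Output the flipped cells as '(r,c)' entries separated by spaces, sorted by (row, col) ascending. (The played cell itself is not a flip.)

Answer: (5,3)

Derivation:
Dir NW: first cell '.' (not opp) -> no flip
Dir N: first cell 'W' (not opp) -> no flip
Dir NE: opp run (5,3) capped by W -> flip
Dir W: first cell '.' (not opp) -> no flip
Dir E: first cell '.' (not opp) -> no flip
Dir SW: first cell '.' (not opp) -> no flip
Dir S: first cell '.' (not opp) -> no flip
Dir SE: first cell '.' (not opp) -> no flip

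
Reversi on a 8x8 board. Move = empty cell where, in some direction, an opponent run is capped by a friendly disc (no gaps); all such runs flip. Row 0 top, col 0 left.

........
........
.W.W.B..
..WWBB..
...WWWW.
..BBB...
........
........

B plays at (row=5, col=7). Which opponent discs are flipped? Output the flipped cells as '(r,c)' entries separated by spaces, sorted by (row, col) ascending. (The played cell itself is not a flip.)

Dir NW: opp run (4,6) capped by B -> flip
Dir N: first cell '.' (not opp) -> no flip
Dir NE: edge -> no flip
Dir W: first cell '.' (not opp) -> no flip
Dir E: edge -> no flip
Dir SW: first cell '.' (not opp) -> no flip
Dir S: first cell '.' (not opp) -> no flip
Dir SE: edge -> no flip

Answer: (4,6)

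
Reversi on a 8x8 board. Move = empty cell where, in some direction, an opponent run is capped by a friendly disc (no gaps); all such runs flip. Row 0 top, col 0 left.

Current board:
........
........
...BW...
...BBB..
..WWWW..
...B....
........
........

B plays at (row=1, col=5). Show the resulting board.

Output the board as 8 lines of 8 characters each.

Place B at (1,5); scan 8 dirs for brackets.
Dir NW: first cell '.' (not opp) -> no flip
Dir N: first cell '.' (not opp) -> no flip
Dir NE: first cell '.' (not opp) -> no flip
Dir W: first cell '.' (not opp) -> no flip
Dir E: first cell '.' (not opp) -> no flip
Dir SW: opp run (2,4) capped by B -> flip
Dir S: first cell '.' (not opp) -> no flip
Dir SE: first cell '.' (not opp) -> no flip
All flips: (2,4)

Answer: ........
.....B..
...BB...
...BBB..
..WWWW..
...B....
........
........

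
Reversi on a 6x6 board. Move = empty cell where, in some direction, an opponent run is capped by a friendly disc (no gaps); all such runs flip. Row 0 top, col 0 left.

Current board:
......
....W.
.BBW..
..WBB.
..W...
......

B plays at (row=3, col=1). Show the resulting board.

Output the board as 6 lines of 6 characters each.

Place B at (3,1); scan 8 dirs for brackets.
Dir NW: first cell '.' (not opp) -> no flip
Dir N: first cell 'B' (not opp) -> no flip
Dir NE: first cell 'B' (not opp) -> no flip
Dir W: first cell '.' (not opp) -> no flip
Dir E: opp run (3,2) capped by B -> flip
Dir SW: first cell '.' (not opp) -> no flip
Dir S: first cell '.' (not opp) -> no flip
Dir SE: opp run (4,2), next='.' -> no flip
All flips: (3,2)

Answer: ......
....W.
.BBW..
.BBBB.
..W...
......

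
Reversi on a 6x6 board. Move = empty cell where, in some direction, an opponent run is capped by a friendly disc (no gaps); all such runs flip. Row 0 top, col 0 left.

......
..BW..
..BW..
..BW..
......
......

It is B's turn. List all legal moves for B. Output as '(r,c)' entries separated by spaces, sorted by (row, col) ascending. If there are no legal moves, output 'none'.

Answer: (0,4) (1,4) (2,4) (3,4) (4,4)

Derivation:
(0,2): no bracket -> illegal
(0,3): no bracket -> illegal
(0,4): flips 1 -> legal
(1,4): flips 2 -> legal
(2,4): flips 1 -> legal
(3,4): flips 2 -> legal
(4,2): no bracket -> illegal
(4,3): no bracket -> illegal
(4,4): flips 1 -> legal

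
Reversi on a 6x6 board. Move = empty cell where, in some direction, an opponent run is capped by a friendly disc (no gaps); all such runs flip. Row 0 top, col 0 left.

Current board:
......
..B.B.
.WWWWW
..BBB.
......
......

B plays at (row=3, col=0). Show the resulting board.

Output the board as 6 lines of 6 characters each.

Place B at (3,0); scan 8 dirs for brackets.
Dir NW: edge -> no flip
Dir N: first cell '.' (not opp) -> no flip
Dir NE: opp run (2,1) capped by B -> flip
Dir W: edge -> no flip
Dir E: first cell '.' (not opp) -> no flip
Dir SW: edge -> no flip
Dir S: first cell '.' (not opp) -> no flip
Dir SE: first cell '.' (not opp) -> no flip
All flips: (2,1)

Answer: ......
..B.B.
.BWWWW
B.BBB.
......
......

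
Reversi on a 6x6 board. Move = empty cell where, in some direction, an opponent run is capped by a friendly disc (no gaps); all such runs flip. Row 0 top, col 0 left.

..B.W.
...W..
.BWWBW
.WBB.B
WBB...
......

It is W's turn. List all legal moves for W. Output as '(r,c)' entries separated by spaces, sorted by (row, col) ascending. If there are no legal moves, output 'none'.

Answer: (1,1) (2,0) (3,4) (4,3) (4,4) (4,5) (5,0) (5,1) (5,2) (5,3)

Derivation:
(0,1): no bracket -> illegal
(0,3): no bracket -> illegal
(1,0): no bracket -> illegal
(1,1): flips 1 -> legal
(1,2): no bracket -> illegal
(1,4): no bracket -> illegal
(1,5): no bracket -> illegal
(2,0): flips 1 -> legal
(3,0): no bracket -> illegal
(3,4): flips 2 -> legal
(4,3): flips 3 -> legal
(4,4): flips 1 -> legal
(4,5): flips 1 -> legal
(5,0): flips 2 -> legal
(5,1): flips 1 -> legal
(5,2): flips 2 -> legal
(5,3): flips 1 -> legal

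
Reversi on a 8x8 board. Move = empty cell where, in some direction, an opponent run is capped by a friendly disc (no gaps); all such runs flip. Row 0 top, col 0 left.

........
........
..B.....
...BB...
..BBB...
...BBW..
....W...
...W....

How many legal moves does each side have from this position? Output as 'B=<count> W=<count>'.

-- B to move --
(4,5): no bracket -> illegal
(4,6): no bracket -> illegal
(5,6): flips 1 -> legal
(6,2): no bracket -> illegal
(6,3): no bracket -> illegal
(6,5): no bracket -> illegal
(6,6): flips 1 -> legal
(7,2): no bracket -> illegal
(7,4): flips 1 -> legal
(7,5): flips 1 -> legal
B mobility = 4
-- W to move --
(1,1): flips 3 -> legal
(1,2): no bracket -> illegal
(1,3): no bracket -> illegal
(2,1): no bracket -> illegal
(2,3): no bracket -> illegal
(2,4): flips 3 -> legal
(2,5): no bracket -> illegal
(3,1): flips 2 -> legal
(3,2): no bracket -> illegal
(3,5): no bracket -> illegal
(4,1): no bracket -> illegal
(4,5): no bracket -> illegal
(5,1): no bracket -> illegal
(5,2): flips 2 -> legal
(6,2): no bracket -> illegal
(6,3): no bracket -> illegal
(6,5): no bracket -> illegal
W mobility = 4

Answer: B=4 W=4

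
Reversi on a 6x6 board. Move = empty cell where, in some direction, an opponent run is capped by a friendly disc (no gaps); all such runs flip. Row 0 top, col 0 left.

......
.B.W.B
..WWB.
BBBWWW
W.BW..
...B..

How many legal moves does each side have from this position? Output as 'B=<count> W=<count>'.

-- B to move --
(0,2): flips 1 -> legal
(0,3): flips 4 -> legal
(0,4): flips 2 -> legal
(1,2): flips 1 -> legal
(1,4): flips 1 -> legal
(2,1): flips 2 -> legal
(2,5): no bracket -> illegal
(4,1): no bracket -> illegal
(4,4): flips 4 -> legal
(4,5): no bracket -> illegal
(5,0): flips 1 -> legal
(5,1): no bracket -> illegal
(5,2): no bracket -> illegal
(5,4): flips 1 -> legal
B mobility = 9
-- W to move --
(0,0): flips 1 -> legal
(0,1): no bracket -> illegal
(0,2): no bracket -> illegal
(0,4): no bracket -> illegal
(0,5): no bracket -> illegal
(1,0): no bracket -> illegal
(1,2): no bracket -> illegal
(1,4): flips 1 -> legal
(2,0): flips 1 -> legal
(2,1): flips 1 -> legal
(2,5): flips 1 -> legal
(4,1): flips 2 -> legal
(4,4): no bracket -> illegal
(5,1): flips 1 -> legal
(5,2): flips 2 -> legal
(5,4): no bracket -> illegal
W mobility = 8

Answer: B=9 W=8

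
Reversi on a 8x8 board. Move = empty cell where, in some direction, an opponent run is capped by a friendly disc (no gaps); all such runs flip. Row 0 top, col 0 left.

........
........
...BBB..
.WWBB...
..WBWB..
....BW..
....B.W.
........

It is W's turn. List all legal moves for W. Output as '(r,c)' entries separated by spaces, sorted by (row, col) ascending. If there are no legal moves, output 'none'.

Answer: (1,4) (1,5) (2,2) (3,5) (4,6) (5,3) (6,5) (7,3) (7,4)

Derivation:
(1,2): no bracket -> illegal
(1,3): no bracket -> illegal
(1,4): flips 3 -> legal
(1,5): flips 2 -> legal
(1,6): no bracket -> illegal
(2,2): flips 1 -> legal
(2,6): no bracket -> illegal
(3,5): flips 3 -> legal
(3,6): no bracket -> illegal
(4,6): flips 1 -> legal
(5,2): no bracket -> illegal
(5,3): flips 1 -> legal
(5,6): no bracket -> illegal
(6,3): no bracket -> illegal
(6,5): flips 2 -> legal
(7,3): flips 1 -> legal
(7,4): flips 2 -> legal
(7,5): no bracket -> illegal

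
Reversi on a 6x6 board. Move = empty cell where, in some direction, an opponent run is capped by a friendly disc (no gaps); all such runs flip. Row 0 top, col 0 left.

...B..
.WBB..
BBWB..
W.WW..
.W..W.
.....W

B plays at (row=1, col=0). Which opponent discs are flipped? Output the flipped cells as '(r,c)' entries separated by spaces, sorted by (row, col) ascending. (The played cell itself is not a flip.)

Dir NW: edge -> no flip
Dir N: first cell '.' (not opp) -> no flip
Dir NE: first cell '.' (not opp) -> no flip
Dir W: edge -> no flip
Dir E: opp run (1,1) capped by B -> flip
Dir SW: edge -> no flip
Dir S: first cell 'B' (not opp) -> no flip
Dir SE: first cell 'B' (not opp) -> no flip

Answer: (1,1)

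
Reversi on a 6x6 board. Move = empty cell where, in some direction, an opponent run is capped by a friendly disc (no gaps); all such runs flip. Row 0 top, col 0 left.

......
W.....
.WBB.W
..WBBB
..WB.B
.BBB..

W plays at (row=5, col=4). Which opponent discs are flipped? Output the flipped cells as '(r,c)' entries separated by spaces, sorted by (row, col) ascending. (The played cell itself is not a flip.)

Dir NW: opp run (4,3) capped by W -> flip
Dir N: first cell '.' (not opp) -> no flip
Dir NE: opp run (4,5), next=edge -> no flip
Dir W: opp run (5,3) (5,2) (5,1), next='.' -> no flip
Dir E: first cell '.' (not opp) -> no flip
Dir SW: edge -> no flip
Dir S: edge -> no flip
Dir SE: edge -> no flip

Answer: (4,3)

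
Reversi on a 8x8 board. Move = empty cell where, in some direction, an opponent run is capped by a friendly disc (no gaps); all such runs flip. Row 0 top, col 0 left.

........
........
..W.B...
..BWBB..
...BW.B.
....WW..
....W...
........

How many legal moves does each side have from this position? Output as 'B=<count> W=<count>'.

-- B to move --
(1,1): no bracket -> illegal
(1,2): flips 1 -> legal
(1,3): no bracket -> illegal
(2,1): no bracket -> illegal
(2,3): flips 1 -> legal
(3,1): no bracket -> illegal
(4,2): flips 1 -> legal
(4,5): flips 1 -> legal
(5,3): flips 1 -> legal
(5,6): no bracket -> illegal
(6,3): no bracket -> illegal
(6,5): flips 1 -> legal
(6,6): no bracket -> illegal
(7,3): flips 2 -> legal
(7,4): flips 3 -> legal
(7,5): no bracket -> illegal
B mobility = 8
-- W to move --
(1,3): no bracket -> illegal
(1,4): flips 2 -> legal
(1,5): flips 1 -> legal
(2,1): flips 2 -> legal
(2,3): no bracket -> illegal
(2,5): no bracket -> illegal
(2,6): flips 1 -> legal
(3,1): flips 1 -> legal
(3,6): flips 2 -> legal
(3,7): flips 1 -> legal
(4,1): no bracket -> illegal
(4,2): flips 2 -> legal
(4,5): no bracket -> illegal
(4,7): no bracket -> illegal
(5,2): no bracket -> illegal
(5,3): flips 1 -> legal
(5,6): no bracket -> illegal
(5,7): no bracket -> illegal
W mobility = 9

Answer: B=8 W=9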